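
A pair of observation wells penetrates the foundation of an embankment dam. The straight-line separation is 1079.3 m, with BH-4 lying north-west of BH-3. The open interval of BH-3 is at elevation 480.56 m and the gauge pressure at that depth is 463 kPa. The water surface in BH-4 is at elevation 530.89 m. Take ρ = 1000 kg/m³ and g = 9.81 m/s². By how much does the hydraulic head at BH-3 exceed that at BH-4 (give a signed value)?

Pressure head at BH-3: ψ = P/(ρg) = 463×1000 / (1000 × 9.81) = 47.20 m.
Total head at BH-3: h = z + ψ = 480.56 + 47.20 = 527.76 m.
Total head at BH-4: h = 530.89 m (water level in the piezometer is the total head).
Head difference: h(BH-3) − h(BH-4) = 527.76 − 530.89 = -3.13 m.

Δh ≈ -3.13 m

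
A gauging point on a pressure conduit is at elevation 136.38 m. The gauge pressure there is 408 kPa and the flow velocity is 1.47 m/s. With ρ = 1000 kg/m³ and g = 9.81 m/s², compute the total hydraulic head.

Pressure head ψ = P/(ρg) = 408×1000 / (1000 × 9.81) = 41.59 m.
Velocity head = v²/(2g) = 1.47² / (2 × 9.81) = 0.110 m.
h = z + ψ + v²/(2g) = 136.38 + 41.59 + 0.110 = 178.08 m.

h ≈ 178.08 m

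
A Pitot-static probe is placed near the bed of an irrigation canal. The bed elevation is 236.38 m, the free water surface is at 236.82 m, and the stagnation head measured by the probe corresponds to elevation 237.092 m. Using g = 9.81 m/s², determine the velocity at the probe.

v ≈ 2.31 m/s

Near the bed, under hydrostatic conditions, the piezometric head (z + ψ) equals the free-surface elevation, 236.82 m.
Velocity head = total − piezometric = 237.092 − 236.82 = 0.272 m.
v = √(2g·h_v) = √(2 × 9.81 × 0.272) = 2.31 m/s.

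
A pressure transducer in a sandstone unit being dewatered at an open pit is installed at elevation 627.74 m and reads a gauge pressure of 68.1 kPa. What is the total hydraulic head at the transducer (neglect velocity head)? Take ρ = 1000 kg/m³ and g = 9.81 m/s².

h ≈ 634.68 m

ψ = P/(ρg) = 68.1×1000 / (1000 × 9.81) = 6.94 m.
h = z + ψ = 627.74 + 6.94 = 634.68 m.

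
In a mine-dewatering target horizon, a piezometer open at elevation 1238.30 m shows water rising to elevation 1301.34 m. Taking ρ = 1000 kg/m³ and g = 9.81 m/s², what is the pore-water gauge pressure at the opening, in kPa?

P ≈ 618 kPa

Pressure head ψ = h − z = 1301.34 − 1238.30 = 63.04 m.
P = ρgψ = 1000 × 9.81 × 63.04 = 618422 Pa ≈ 618 kPa.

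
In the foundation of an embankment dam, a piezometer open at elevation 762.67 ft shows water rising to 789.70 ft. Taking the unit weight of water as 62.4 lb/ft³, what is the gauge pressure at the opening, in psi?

Pressure head ψ = h − z = 789.70 − 762.67 = 27.03 ft.
P = γ·ψ / 144 = 62.4 × 27.03 / 144 = 11.7 psi.

P ≈ 11.7 psi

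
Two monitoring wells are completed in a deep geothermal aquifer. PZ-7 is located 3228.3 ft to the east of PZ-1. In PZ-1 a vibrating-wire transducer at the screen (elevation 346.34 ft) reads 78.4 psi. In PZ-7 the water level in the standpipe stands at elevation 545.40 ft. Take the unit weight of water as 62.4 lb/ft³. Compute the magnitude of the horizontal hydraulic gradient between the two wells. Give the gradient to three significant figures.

Pressure head at PZ-1: ψ = 144·P/γ = 144 × 78.4 / 62.4 = 180.92 ft.
Total head at PZ-1: h = z + ψ = 346.34 + 180.92 = 527.26 ft.
Total head at PZ-7: h = 545.40 ft (water level in the piezometer is the total head).
Head difference: h(PZ-1) − h(PZ-7) = 527.26 − 545.40 = -18.14 ft.
Hydraulic gradient: i = |Δh| / L = 18.14 / 3228.3 = 0.00562.

i ≈ 0.00562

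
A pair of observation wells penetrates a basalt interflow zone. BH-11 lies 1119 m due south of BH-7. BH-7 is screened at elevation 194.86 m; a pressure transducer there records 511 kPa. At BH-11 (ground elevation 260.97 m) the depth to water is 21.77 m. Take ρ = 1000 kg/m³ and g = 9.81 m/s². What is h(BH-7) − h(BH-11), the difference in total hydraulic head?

Δh ≈ 7.75 m

Pressure head at BH-7: ψ = P/(ρg) = 511×1000 / (1000 × 9.81) = 52.09 m.
Total head at BH-7: h = z + ψ = 194.86 + 52.09 = 246.95 m.
Total head at BH-11: h = 260.97 − 21.77 = 239.20 m.
Head difference: h(BH-7) − h(BH-11) = 246.95 − 239.20 = 7.75 m.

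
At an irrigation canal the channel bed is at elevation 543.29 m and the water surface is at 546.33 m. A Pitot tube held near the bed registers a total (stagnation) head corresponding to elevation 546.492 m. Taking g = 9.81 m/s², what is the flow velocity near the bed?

Near the bed, under hydrostatic conditions, the piezometric head (z + ψ) equals the free-surface elevation, 546.33 m.
Velocity head = total − piezometric = 546.492 − 546.33 = 0.162 m.
v = √(2g·h_v) = √(2 × 9.81 × 0.162) = 1.78 m/s.

v ≈ 1.78 m/s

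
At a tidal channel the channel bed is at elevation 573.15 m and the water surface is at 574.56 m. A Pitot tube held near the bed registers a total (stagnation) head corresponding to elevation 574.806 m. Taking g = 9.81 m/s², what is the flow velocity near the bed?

Near the bed, under hydrostatic conditions, the piezometric head (z + ψ) equals the free-surface elevation, 574.56 m.
Velocity head = total − piezometric = 574.806 − 574.56 = 0.246 m.
v = √(2g·h_v) = √(2 × 9.81 × 0.246) = 2.20 m/s.

v ≈ 2.20 m/s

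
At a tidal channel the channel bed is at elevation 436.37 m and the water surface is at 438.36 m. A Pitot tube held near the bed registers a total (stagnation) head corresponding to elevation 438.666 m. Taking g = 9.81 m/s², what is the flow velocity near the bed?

Near the bed, under hydrostatic conditions, the piezometric head (z + ψ) equals the free-surface elevation, 438.36 m.
Velocity head = total − piezometric = 438.666 − 438.36 = 0.306 m.
v = √(2g·h_v) = √(2 × 9.81 × 0.306) = 2.45 m/s.

v ≈ 2.45 m/s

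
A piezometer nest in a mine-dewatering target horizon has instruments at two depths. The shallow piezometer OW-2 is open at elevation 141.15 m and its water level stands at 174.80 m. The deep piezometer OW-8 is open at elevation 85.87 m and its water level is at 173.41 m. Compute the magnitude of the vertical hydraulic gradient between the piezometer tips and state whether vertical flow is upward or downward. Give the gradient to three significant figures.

|i_v| ≈ 0.0251; vertical flow is downward

Total head at OW-2: h = 174.80 m (water level in the standpipe).
Total head at OW-8: h = 173.41 m.
Δh = h(OW-2) − h(OW-8) = 174.80 − 173.41 = 1.39 m.
Vertical separation Δz = 141.15 − 85.87 = 55.28 m.
|i_v| = |Δh| / Δz = 1.39 / 55.28 = 0.0251.
Head is higher in the shallow piezometer, so vertical flow is downward (recharge condition).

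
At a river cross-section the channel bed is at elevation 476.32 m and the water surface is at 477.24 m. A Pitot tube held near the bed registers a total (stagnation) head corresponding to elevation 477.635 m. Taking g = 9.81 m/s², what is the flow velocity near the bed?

Near the bed, under hydrostatic conditions, the piezometric head (z + ψ) equals the free-surface elevation, 477.24 m.
Velocity head = total − piezometric = 477.635 − 477.24 = 0.395 m.
v = √(2g·h_v) = √(2 × 9.81 × 0.395) = 2.78 m/s.

v ≈ 2.78 m/s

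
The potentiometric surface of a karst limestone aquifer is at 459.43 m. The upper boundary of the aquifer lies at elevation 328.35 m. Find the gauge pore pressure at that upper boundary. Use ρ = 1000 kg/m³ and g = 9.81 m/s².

Pressure head at the aquifer top: ψ = h − z = 459.43 − 328.35 = 131.08 m.
P = ρgψ = 1000 × 9.81 × 131.08 = 1285895 Pa ≈ 1290 kPa.

P ≈ 1290 kPa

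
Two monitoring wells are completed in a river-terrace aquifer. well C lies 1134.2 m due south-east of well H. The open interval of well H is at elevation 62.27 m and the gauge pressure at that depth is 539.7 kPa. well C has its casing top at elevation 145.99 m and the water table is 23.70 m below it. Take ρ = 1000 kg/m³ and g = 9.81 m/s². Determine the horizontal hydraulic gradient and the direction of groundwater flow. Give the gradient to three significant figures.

Pressure head at well H: ψ = P/(ρg) = 539.7×1000 / (1000 × 9.81) = 55.02 m.
Total head at well H: h = z + ψ = 62.27 + 55.02 = 117.29 m.
Total head at well C: h = 145.99 − 23.70 = 122.29 m.
Head difference: h(well H) − h(well C) = 117.29 − 122.29 = -5.00 m.
Hydraulic gradient: i = |Δh| / L = 5.00 / 1134.2 = 0.00441.
Flow is from higher to lower head: from well C toward well H, i.e. toward the north-west.

i ≈ 0.00441; groundwater flows toward the north-west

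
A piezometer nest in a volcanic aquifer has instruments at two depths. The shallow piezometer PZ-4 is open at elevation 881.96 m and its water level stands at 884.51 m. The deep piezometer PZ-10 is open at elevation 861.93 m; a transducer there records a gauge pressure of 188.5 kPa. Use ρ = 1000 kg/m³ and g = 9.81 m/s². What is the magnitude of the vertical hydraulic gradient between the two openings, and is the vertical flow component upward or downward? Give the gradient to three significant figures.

|i_v| ≈ 0.168; vertical flow is downward

Total head at PZ-4: h = 884.51 m (water level in the standpipe).
Pressure head at PZ-10: ψ = P/(ρg) = 188.5×1000 / (1000 × 9.81) = 19.22 m.
Total head at PZ-10: h = z + ψ = 861.93 + 19.22 = 881.15 m.
Δh = h(PZ-4) − h(PZ-10) = 884.51 − 881.15 = 3.36 m.
Vertical separation Δz = 881.96 − 861.93 = 20.03 m.
|i_v| = |Δh| / Δz = 3.36 / 20.03 = 0.168.
Head is higher in the shallow piezometer, so vertical flow is downward (recharge condition).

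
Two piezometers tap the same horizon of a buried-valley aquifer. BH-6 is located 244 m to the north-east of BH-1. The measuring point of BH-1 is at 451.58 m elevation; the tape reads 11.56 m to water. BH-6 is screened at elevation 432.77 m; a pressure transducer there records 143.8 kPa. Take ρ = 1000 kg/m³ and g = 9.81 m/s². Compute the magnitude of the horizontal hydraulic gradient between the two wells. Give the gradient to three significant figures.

i ≈ 0.0304

Total head at BH-1: h = 451.58 − 11.56 = 440.02 m.
Pressure head at BH-6: ψ = P/(ρg) = 143.8×1000 / (1000 × 9.81) = 14.66 m.
Total head at BH-6: h = z + ψ = 432.77 + 14.66 = 447.43 m.
Head difference: h(BH-1) − h(BH-6) = 440.02 − 447.43 = -7.41 m.
Hydraulic gradient: i = |Δh| / L = 7.41 / 244 = 0.0304.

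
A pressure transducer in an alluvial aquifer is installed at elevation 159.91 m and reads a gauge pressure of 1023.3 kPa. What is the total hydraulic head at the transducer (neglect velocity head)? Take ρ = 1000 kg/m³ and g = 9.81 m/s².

h ≈ 264.22 m

ψ = P/(ρg) = 1023.3×1000 / (1000 × 9.81) = 104.31 m.
h = z + ψ = 159.91 + 104.31 = 264.22 m.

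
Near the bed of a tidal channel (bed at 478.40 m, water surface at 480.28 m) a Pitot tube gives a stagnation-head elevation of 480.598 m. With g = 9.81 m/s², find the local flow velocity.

Near the bed, under hydrostatic conditions, the piezometric head (z + ψ) equals the free-surface elevation, 480.28 m.
Velocity head = total − piezometric = 480.598 − 480.28 = 0.318 m.
v = √(2g·h_v) = √(2 × 9.81 × 0.318) = 2.50 m/s.

v ≈ 2.50 m/s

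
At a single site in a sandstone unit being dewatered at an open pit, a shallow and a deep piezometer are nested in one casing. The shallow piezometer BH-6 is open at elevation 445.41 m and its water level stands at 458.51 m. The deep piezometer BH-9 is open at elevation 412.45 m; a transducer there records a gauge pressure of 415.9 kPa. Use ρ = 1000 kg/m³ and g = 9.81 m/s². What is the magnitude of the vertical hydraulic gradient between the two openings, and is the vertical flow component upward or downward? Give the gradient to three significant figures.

|i_v| ≈ 0.111; vertical flow is downward

Total head at BH-6: h = 458.51 m (water level in the standpipe).
Pressure head at BH-9: ψ = P/(ρg) = 415.9×1000 / (1000 × 9.81) = 42.40 m.
Total head at BH-9: h = z + ψ = 412.45 + 42.40 = 454.85 m.
Δh = h(BH-6) − h(BH-9) = 458.51 − 454.85 = 3.66 m.
Vertical separation Δz = 445.41 − 412.45 = 32.96 m.
|i_v| = |Δh| / Δz = 3.66 / 32.96 = 0.111.
Head is higher in the shallow piezometer, so vertical flow is downward (recharge condition).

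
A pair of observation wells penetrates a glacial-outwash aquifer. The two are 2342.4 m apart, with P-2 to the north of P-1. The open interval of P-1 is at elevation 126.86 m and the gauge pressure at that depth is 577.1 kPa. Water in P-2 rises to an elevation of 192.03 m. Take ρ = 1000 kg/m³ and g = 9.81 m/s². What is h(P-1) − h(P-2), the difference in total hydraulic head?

Pressure head at P-1: ψ = P/(ρg) = 577.1×1000 / (1000 × 9.81) = 58.83 m.
Total head at P-1: h = z + ψ = 126.86 + 58.83 = 185.69 m.
Total head at P-2: h = 192.03 m (water level in the piezometer is the total head).
Head difference: h(P-1) − h(P-2) = 185.69 − 192.03 = -6.34 m.

Δh ≈ -6.34 m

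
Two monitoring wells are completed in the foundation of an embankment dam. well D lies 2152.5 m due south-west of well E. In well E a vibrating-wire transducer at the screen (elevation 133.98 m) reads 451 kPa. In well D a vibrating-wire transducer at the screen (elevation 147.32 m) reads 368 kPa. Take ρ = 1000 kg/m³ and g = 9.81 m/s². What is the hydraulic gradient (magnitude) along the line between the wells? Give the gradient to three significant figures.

Pressure head at well E: ψ = P/(ρg) = 451×1000 / (1000 × 9.81) = 45.97 m.
Total head at well E: h = z + ψ = 133.98 + 45.97 = 179.95 m.
Pressure head at well D: ψ = P/(ρg) = 368×1000 / (1000 × 9.81) = 37.51 m.
Total head at well D: h = z + ψ = 147.32 + 37.51 = 184.83 m.
Head difference: h(well E) − h(well D) = 179.95 − 184.83 = -4.88 m.
Hydraulic gradient: i = |Δh| / L = 4.88 / 2152.5 = 0.00227.

i ≈ 0.00227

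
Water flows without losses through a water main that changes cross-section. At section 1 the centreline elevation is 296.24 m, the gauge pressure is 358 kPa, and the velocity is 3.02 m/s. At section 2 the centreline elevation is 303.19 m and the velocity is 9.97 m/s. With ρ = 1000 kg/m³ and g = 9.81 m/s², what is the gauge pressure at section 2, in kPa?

Pressure head at 1: ψ₁ = P₁/(ρg) = 358×1000 / (1000 × 9.81) = 36.49 m.
Velocity heads: v₁²/2g = 3.02²/19.62 = 0.465 m; v₂²/2g = 9.97²/19.62 = 5.066 m.
Total head H = z₁ + ψ₁ + v₁²/2g = 296.24 + 36.49 + 0.465 = 333.19 m.
ψ₂ = H − z₂ − v₂²/2g = 333.19 − 303.19 − 5.066 = 24.93 m.
P₂ = ρgψ₂ = 1000 × 9.81 × 24.93 ≈ 245 kPa.

P₂ ≈ 245 kPa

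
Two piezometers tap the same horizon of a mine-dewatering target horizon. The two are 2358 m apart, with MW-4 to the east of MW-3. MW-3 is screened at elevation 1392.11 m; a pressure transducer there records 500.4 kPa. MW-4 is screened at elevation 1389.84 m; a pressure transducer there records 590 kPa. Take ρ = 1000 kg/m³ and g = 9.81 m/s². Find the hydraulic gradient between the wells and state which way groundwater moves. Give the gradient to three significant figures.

i ≈ 0.00291; groundwater flows toward the west

Pressure head at MW-3: ψ = P/(ρg) = 500.4×1000 / (1000 × 9.81) = 51.01 m.
Total head at MW-3: h = z + ψ = 1392.11 + 51.01 = 1443.12 m.
Pressure head at MW-4: ψ = P/(ρg) = 590×1000 / (1000 × 9.81) = 60.14 m.
Total head at MW-4: h = z + ψ = 1389.84 + 60.14 = 1449.98 m.
Head difference: h(MW-3) − h(MW-4) = 1443.12 − 1449.98 = -6.86 m.
Hydraulic gradient: i = |Δh| / L = 6.86 / 2358 = 0.00291.
Flow is from higher to lower head: from MW-4 toward MW-3, i.e. toward the west.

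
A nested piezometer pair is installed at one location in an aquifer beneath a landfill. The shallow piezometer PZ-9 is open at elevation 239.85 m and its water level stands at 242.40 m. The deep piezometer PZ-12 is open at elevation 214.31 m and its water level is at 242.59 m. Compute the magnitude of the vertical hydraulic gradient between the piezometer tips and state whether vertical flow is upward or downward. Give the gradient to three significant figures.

Total head at PZ-9: h = 242.40 m (water level in the standpipe).
Total head at PZ-12: h = 242.59 m.
Δh = h(PZ-9) − h(PZ-12) = 242.40 − 242.59 = -0.19 m.
Vertical separation Δz = 239.85 − 214.31 = 25.54 m.
|i_v| = |Δh| / Δz = 0.19 / 25.54 = 0.00744.
Head is higher in the deep piezometer, so vertical flow is upward (discharge condition).

|i_v| ≈ 0.00744; vertical flow is upward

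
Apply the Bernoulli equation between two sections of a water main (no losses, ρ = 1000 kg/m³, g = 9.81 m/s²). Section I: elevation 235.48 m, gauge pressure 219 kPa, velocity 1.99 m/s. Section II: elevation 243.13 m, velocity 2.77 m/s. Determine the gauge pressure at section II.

Pressure head at I: ψ₁ = P₁/(ρg) = 219×1000 / (1000 × 9.81) = 22.32 m.
Velocity heads: v₁²/2g = 1.99²/19.62 = 0.202 m; v₂²/2g = 2.77²/19.62 = 0.391 m.
Total head H = z₁ + ψ₁ + v₁²/2g = 235.48 + 22.32 + 0.202 = 258.00 m.
ψ₂ = H − z₂ − v₂²/2g = 258.00 − 243.13 − 0.391 = 14.48 m.
P₂ = ρgψ₂ = 1000 × 9.81 × 14.48 ≈ 142 kPa.

P₂ ≈ 142 kPa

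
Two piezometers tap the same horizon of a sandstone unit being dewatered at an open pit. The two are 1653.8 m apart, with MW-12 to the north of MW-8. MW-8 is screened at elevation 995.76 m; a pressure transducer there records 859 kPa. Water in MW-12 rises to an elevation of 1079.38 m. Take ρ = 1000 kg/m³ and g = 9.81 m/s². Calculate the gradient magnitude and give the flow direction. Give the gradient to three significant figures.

i ≈ 0.00238; groundwater flows toward the north

Pressure head at MW-8: ψ = P/(ρg) = 859×1000 / (1000 × 9.81) = 87.56 m.
Total head at MW-8: h = z + ψ = 995.76 + 87.56 = 1083.32 m.
Total head at MW-12: h = 1079.38 m (water level in the piezometer is the total head).
Head difference: h(MW-8) − h(MW-12) = 1083.32 − 1079.38 = 3.94 m.
Hydraulic gradient: i = |Δh| / L = 3.94 / 1653.8 = 0.00238.
Flow is from higher to lower head: from MW-8 toward MW-12, i.e. toward the north.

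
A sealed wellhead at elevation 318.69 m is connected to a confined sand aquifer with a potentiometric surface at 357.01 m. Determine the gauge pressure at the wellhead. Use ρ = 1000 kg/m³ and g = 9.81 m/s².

Head above the cap: Δh = 357.01 − 318.69 = 38.32 m.
P = ρgΔh = 1000 × 9.81 × 38.32 = 375919 Pa ≈ 376 kPa.

P ≈ 376 kPa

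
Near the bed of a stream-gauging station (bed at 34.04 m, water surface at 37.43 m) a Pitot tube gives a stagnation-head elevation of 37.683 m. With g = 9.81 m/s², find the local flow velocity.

v ≈ 2.23 m/s

Near the bed, under hydrostatic conditions, the piezometric head (z + ψ) equals the free-surface elevation, 37.43 m.
Velocity head = total − piezometric = 37.683 − 37.43 = 0.253 m.
v = √(2g·h_v) = √(2 × 9.81 × 0.253) = 2.23 m/s.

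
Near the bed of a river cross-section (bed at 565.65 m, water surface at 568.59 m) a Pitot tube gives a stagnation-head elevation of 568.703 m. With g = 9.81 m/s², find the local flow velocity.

v ≈ 1.49 m/s

Near the bed, under hydrostatic conditions, the piezometric head (z + ψ) equals the free-surface elevation, 568.59 m.
Velocity head = total − piezometric = 568.703 − 568.59 = 0.113 m.
v = √(2g·h_v) = √(2 × 9.81 × 0.113) = 1.49 m/s.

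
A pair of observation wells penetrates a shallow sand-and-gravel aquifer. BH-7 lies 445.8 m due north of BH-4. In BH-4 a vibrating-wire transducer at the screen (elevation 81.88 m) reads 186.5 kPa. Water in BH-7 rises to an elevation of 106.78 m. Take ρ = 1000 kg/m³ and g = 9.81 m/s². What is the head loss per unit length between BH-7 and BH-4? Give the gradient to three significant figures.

Pressure head at BH-4: ψ = P/(ρg) = 186.5×1000 / (1000 × 9.81) = 19.01 m.
Total head at BH-4: h = z + ψ = 81.88 + 19.01 = 100.89 m.
Total head at BH-7: h = 106.78 m (water level in the piezometer is the total head).
Head difference: h(BH-4) − h(BH-7) = 100.89 − 106.78 = -5.89 m.
Hydraulic gradient: i = |Δh| / L = 5.89 / 445.8 = 0.0132.

i ≈ 0.0132 m/m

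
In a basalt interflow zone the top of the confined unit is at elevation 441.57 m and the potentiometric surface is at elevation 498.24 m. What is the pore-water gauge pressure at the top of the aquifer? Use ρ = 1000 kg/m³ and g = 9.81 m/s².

Pressure head at the aquifer top: ψ = h − z = 498.24 − 441.57 = 56.67 m.
P = ρgψ = 1000 × 9.81 × 56.67 = 555933 Pa ≈ 556 kPa.

P ≈ 556 kPa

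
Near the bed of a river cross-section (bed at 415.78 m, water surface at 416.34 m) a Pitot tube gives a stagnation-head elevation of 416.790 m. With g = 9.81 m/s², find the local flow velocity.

v ≈ 2.97 m/s

Near the bed, under hydrostatic conditions, the piezometric head (z + ψ) equals the free-surface elevation, 416.34 m.
Velocity head = total − piezometric = 416.790 − 416.34 = 0.450 m.
v = √(2g·h_v) = √(2 × 9.81 × 0.450) = 2.97 m/s.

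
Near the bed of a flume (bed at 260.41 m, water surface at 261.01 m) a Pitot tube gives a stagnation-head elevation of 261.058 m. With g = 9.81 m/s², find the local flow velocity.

v ≈ 0.970 m/s

Near the bed, under hydrostatic conditions, the piezometric head (z + ψ) equals the free-surface elevation, 261.01 m.
Velocity head = total − piezometric = 261.058 − 261.01 = 0.048 m.
v = √(2g·h_v) = √(2 × 9.81 × 0.048) = 0.970 m/s.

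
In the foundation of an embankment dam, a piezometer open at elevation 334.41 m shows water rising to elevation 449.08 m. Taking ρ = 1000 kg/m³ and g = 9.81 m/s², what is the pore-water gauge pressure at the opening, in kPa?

P ≈ 1120 kPa

Pressure head ψ = h − z = 449.08 − 334.41 = 114.67 m.
P = ρgψ = 1000 × 9.81 × 114.67 = 1124913 Pa ≈ 1120 kPa.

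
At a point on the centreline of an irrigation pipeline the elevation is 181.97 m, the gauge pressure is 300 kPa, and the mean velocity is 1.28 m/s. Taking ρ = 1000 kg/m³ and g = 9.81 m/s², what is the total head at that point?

Pressure head ψ = P/(ρg) = 300×1000 / (1000 × 9.81) = 30.58 m.
Velocity head = v²/(2g) = 1.28² / (2 × 9.81) = 0.084 m.
h = z + ψ + v²/(2g) = 181.97 + 30.58 + 0.084 = 212.63 m.

h ≈ 212.63 m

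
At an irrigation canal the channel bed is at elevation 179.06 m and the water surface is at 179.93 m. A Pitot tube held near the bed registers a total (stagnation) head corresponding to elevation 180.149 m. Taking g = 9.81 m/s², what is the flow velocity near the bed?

v ≈ 2.07 m/s

Near the bed, under hydrostatic conditions, the piezometric head (z + ψ) equals the free-surface elevation, 179.93 m.
Velocity head = total − piezometric = 180.149 − 179.93 = 0.219 m.
v = √(2g·h_v) = √(2 × 9.81 × 0.219) = 2.07 m/s.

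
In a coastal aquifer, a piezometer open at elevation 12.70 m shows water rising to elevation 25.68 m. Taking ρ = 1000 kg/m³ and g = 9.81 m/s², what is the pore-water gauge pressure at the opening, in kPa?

P ≈ 127 kPa

Pressure head ψ = h − z = 25.68 − 12.70 = 12.98 m.
P = ρgψ = 1000 × 9.81 × 12.98 = 127334 Pa ≈ 127 kPa.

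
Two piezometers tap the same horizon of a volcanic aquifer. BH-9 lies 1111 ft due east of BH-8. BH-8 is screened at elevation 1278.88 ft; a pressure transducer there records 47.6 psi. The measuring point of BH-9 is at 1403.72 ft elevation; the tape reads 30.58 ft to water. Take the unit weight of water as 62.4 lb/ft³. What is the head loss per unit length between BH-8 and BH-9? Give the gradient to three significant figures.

i ≈ 0.0140 ft/ft

Pressure head at BH-8: ψ = 144·P/γ = 144 × 47.6 / 62.4 = 109.85 ft.
Total head at BH-8: h = z + ψ = 1278.88 + 109.85 = 1388.73 ft.
Total head at BH-9: h = 1403.72 − 30.58 = 1373.14 ft.
Head difference: h(BH-8) − h(BH-9) = 1388.73 − 1373.14 = 15.59 ft.
Hydraulic gradient: i = |Δh| / L = 15.59 / 1111 = 0.0140.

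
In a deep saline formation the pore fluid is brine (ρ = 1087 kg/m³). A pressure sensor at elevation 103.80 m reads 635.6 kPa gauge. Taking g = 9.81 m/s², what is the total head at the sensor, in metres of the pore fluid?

h ≈ 163.41 m

ψ = P/(ρg) = 635.6×1000 / (1087 × 9.81) = 59.61 m.
h = z + ψ = 103.80 + 59.61 = 163.41 m.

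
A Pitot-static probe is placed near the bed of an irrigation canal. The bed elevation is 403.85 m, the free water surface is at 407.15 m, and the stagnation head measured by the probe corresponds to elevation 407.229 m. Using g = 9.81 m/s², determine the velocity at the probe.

v ≈ 1.24 m/s

Near the bed, under hydrostatic conditions, the piezometric head (z + ψ) equals the free-surface elevation, 407.15 m.
Velocity head = total − piezometric = 407.229 − 407.15 = 0.079 m.
v = √(2g·h_v) = √(2 × 9.81 × 0.079) = 1.24 m/s.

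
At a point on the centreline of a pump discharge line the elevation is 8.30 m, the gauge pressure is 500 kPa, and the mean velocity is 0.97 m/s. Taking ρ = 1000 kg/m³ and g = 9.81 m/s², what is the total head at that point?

Pressure head ψ = P/(ρg) = 500×1000 / (1000 × 9.81) = 50.97 m.
Velocity head = v²/(2g) = 0.97² / (2 × 9.81) = 0.048 m.
h = z + ψ + v²/(2g) = 8.30 + 50.97 + 0.048 = 59.32 m.

h ≈ 59.32 m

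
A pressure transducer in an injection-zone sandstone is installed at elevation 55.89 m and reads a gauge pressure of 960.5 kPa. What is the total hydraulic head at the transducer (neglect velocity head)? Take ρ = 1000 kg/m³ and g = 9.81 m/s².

ψ = P/(ρg) = 960.5×1000 / (1000 × 9.81) = 97.91 m.
h = z + ψ = 55.89 + 97.91 = 153.80 m.

h ≈ 153.80 m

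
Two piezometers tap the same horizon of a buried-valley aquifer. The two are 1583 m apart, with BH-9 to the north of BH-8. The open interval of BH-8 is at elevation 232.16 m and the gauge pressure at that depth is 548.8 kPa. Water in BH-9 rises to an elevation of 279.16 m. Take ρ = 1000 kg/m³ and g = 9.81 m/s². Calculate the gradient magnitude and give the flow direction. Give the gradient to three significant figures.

i ≈ 0.00565; groundwater flows toward the north

Pressure head at BH-8: ψ = P/(ρg) = 548.8×1000 / (1000 × 9.81) = 55.94 m.
Total head at BH-8: h = z + ψ = 232.16 + 55.94 = 288.10 m.
Total head at BH-9: h = 279.16 m (water level in the piezometer is the total head).
Head difference: h(BH-8) − h(BH-9) = 288.10 − 279.16 = 8.94 m.
Hydraulic gradient: i = |Δh| / L = 8.94 / 1583 = 0.00565.
Flow is from higher to lower head: from BH-8 toward BH-9, i.e. toward the north.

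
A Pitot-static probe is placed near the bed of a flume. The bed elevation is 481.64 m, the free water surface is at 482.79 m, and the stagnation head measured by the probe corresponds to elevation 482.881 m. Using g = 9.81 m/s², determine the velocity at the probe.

v ≈ 1.34 m/s

Near the bed, under hydrostatic conditions, the piezometric head (z + ψ) equals the free-surface elevation, 482.79 m.
Velocity head = total − piezometric = 482.881 − 482.79 = 0.091 m.
v = √(2g·h_v) = √(2 × 9.81 × 0.091) = 1.34 m/s.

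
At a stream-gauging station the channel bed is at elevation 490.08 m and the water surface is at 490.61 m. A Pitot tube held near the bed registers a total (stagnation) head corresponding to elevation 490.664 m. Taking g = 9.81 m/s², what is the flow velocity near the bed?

Near the bed, under hydrostatic conditions, the piezometric head (z + ψ) equals the free-surface elevation, 490.61 m.
Velocity head = total − piezometric = 490.664 − 490.61 = 0.054 m.
v = √(2g·h_v) = √(2 × 9.81 × 0.054) = 1.03 m/s.

v ≈ 1.03 m/s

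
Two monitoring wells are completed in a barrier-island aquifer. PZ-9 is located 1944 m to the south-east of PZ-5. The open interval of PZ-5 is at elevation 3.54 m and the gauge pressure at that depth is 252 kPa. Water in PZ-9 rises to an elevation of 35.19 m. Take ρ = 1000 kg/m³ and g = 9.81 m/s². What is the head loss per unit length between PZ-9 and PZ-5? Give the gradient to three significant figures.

i ≈ 0.00307 m/m

Pressure head at PZ-5: ψ = P/(ρg) = 252×1000 / (1000 × 9.81) = 25.69 m.
Total head at PZ-5: h = z + ψ = 3.54 + 25.69 = 29.23 m.
Total head at PZ-9: h = 35.19 m (water level in the piezometer is the total head).
Head difference: h(PZ-5) − h(PZ-9) = 29.23 − 35.19 = -5.96 m.
Hydraulic gradient: i = |Δh| / L = 5.96 / 1944 = 0.00307.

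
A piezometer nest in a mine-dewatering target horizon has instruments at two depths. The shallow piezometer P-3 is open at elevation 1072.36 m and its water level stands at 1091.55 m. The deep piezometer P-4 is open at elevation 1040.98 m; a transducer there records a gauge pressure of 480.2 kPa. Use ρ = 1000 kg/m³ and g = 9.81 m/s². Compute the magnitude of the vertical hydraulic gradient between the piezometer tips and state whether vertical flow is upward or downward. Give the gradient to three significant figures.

|i_v| ≈ 0.0516; vertical flow is downward

Total head at P-3: h = 1091.55 m (water level in the standpipe).
Pressure head at P-4: ψ = P/(ρg) = 480.2×1000 / (1000 × 9.81) = 48.95 m.
Total head at P-4: h = z + ψ = 1040.98 + 48.95 = 1089.93 m.
Δh = h(P-3) − h(P-4) = 1091.55 − 1089.93 = 1.62 m.
Vertical separation Δz = 1072.36 − 1040.98 = 31.38 m.
|i_v| = |Δh| / Δz = 1.62 / 31.38 = 0.0516.
Head is higher in the shallow piezometer, so vertical flow is downward (recharge condition).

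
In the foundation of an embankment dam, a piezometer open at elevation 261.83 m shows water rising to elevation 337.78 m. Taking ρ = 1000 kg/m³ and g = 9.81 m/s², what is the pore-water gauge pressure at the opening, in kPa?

Pressure head ψ = h − z = 337.78 − 261.83 = 75.95 m.
P = ρgψ = 1000 × 9.81 × 75.95 = 745070 Pa ≈ 745 kPa.

P ≈ 745 kPa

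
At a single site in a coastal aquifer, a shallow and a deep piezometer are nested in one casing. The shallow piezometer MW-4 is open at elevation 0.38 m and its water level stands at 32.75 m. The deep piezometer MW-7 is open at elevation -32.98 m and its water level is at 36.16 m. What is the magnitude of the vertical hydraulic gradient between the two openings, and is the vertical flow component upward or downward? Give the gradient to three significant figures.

Total head at MW-4: h = 32.75 m (water level in the standpipe).
Total head at MW-7: h = 36.16 m.
Δh = h(MW-4) − h(MW-7) = 32.75 − 36.16 = -3.41 m.
Vertical separation Δz = 0.38 − (-32.98) = 33.36 m.
|i_v| = |Δh| / Δz = 3.41 / 33.36 = 0.102.
Head is higher in the deep piezometer, so vertical flow is upward (discharge condition).

|i_v| ≈ 0.102; vertical flow is upward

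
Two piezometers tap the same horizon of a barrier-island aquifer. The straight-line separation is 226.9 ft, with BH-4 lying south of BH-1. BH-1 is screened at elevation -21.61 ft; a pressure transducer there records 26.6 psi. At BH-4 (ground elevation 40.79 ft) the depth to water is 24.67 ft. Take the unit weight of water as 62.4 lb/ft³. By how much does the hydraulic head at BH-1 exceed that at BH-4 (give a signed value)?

Δh ≈ 23.65 ft

Pressure head at BH-1: ψ = 144·P/γ = 144 × 26.6 / 62.4 = 61.38 ft.
Total head at BH-1: h = z + ψ = -21.61 + 61.38 = 39.77 ft.
Total head at BH-4: h = 40.79 − 24.67 = 16.12 ft.
Head difference: h(BH-1) − h(BH-4) = 39.77 − 16.12 = 23.65 ft.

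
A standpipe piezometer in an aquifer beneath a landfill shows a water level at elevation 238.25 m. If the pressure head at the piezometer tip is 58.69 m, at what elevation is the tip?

z ≈ 179.56 m

z = h − ψ = 238.25 − 58.69 = 179.56 m.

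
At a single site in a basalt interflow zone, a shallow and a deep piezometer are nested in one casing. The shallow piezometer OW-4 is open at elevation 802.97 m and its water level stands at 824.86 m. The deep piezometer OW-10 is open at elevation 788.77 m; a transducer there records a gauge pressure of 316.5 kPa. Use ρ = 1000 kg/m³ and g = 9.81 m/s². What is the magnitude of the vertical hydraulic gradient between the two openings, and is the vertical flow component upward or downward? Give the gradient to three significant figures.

Total head at OW-4: h = 824.86 m (water level in the standpipe).
Pressure head at OW-10: ψ = P/(ρg) = 316.5×1000 / (1000 × 9.81) = 32.26 m.
Total head at OW-10: h = z + ψ = 788.77 + 32.26 = 821.03 m.
Δh = h(OW-4) − h(OW-10) = 824.86 − 821.03 = 3.83 m.
Vertical separation Δz = 802.97 − 788.77 = 14.20 m.
|i_v| = |Δh| / Δz = 3.83 / 14.20 = 0.270.
Head is higher in the shallow piezometer, so vertical flow is downward (recharge condition).

|i_v| ≈ 0.270; vertical flow is downward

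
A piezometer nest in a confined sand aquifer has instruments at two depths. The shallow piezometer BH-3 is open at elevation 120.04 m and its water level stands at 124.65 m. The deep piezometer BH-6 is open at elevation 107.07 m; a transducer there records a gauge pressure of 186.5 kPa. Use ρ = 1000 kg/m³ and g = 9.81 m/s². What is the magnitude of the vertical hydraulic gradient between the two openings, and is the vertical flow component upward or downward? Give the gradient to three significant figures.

|i_v| ≈ 0.110; vertical flow is upward

Total head at BH-3: h = 124.65 m (water level in the standpipe).
Pressure head at BH-6: ψ = P/(ρg) = 186.5×1000 / (1000 × 9.81) = 19.01 m.
Total head at BH-6: h = z + ψ = 107.07 + 19.01 = 126.08 m.
Δh = h(BH-3) − h(BH-6) = 124.65 − 126.08 = -1.43 m.
Vertical separation Δz = 120.04 − 107.07 = 12.97 m.
|i_v| = |Δh| / Δz = 1.43 / 12.97 = 0.110.
Head is higher in the deep piezometer, so vertical flow is upward (discharge condition).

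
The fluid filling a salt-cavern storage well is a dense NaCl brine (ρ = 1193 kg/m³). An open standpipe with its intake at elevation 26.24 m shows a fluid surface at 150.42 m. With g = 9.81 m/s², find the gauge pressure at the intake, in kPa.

P ≈ 1450 kPa

Pressure head ψ = h − z = 150.42 − 26.24 = 124.18 m.
P = ρgψ = 1193 × 9.81 × 124.18 = 1453320 Pa ≈ 1450 kPa.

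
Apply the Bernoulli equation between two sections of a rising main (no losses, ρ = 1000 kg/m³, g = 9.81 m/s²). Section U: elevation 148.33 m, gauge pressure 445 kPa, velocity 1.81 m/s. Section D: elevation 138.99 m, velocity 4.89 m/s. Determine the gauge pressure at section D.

Pressure head at U: ψ₁ = P₁/(ρg) = 445×1000 / (1000 × 9.81) = 45.36 m.
Velocity heads: v₁²/2g = 1.81²/19.62 = 0.167 m; v₂²/2g = 4.89²/19.62 = 1.219 m.
Total head H = z₁ + ψ₁ + v₁²/2g = 148.33 + 45.36 + 0.167 = 193.86 m.
ψ₂ = H − z₂ − v₂²/2g = 193.86 − 138.99 − 1.219 = 53.65 m.
P₂ = ρgψ₂ = 1000 × 9.81 × 53.65 ≈ 526 kPa.

P₂ ≈ 526 kPa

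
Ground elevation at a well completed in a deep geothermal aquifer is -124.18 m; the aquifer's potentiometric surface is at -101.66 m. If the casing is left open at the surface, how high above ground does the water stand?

≈ 22.52 m above ground

Water rises to the potentiometric surface, so the rise above ground = -101.66 − (-124.18) = 22.52 m.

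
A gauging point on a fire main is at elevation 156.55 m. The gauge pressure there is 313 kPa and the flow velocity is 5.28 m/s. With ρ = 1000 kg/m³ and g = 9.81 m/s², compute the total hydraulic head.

h ≈ 189.88 m

Pressure head ψ = P/(ρg) = 313×1000 / (1000 × 9.81) = 31.91 m.
Velocity head = v²/(2g) = 5.28² / (2 × 9.81) = 1.421 m.
h = z + ψ + v²/(2g) = 156.55 + 31.91 + 1.421 = 189.88 m.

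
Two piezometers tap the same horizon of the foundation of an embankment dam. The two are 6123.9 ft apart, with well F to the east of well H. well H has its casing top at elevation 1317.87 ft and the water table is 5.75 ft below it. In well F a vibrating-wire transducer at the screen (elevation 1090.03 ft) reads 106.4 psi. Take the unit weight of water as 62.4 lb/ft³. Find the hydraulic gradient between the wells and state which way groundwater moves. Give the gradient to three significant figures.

i ≈ 0.00383; groundwater flows toward the west

Total head at well H: h = 1317.87 − 5.75 = 1312.12 ft.
Pressure head at well F: ψ = 144·P/γ = 144 × 106.4 / 62.4 = 245.54 ft.
Total head at well F: h = z + ψ = 1090.03 + 245.54 = 1335.57 ft.
Head difference: h(well H) − h(well F) = 1312.12 − 1335.57 = -23.45 ft.
Hydraulic gradient: i = |Δh| / L = 23.45 / 6123.9 = 0.00383.
Flow is from higher to lower head: from well F toward well H, i.e. toward the west.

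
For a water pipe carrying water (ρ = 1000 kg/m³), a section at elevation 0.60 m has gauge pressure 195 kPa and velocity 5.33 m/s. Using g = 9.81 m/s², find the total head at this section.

h ≈ 21.93 m

Pressure head ψ = P/(ρg) = 195×1000 / (1000 × 9.81) = 19.88 m.
Velocity head = v²/(2g) = 5.33² / (2 × 9.81) = 1.448 m.
h = z + ψ + v²/(2g) = 0.60 + 19.88 + 1.448 = 21.93 m.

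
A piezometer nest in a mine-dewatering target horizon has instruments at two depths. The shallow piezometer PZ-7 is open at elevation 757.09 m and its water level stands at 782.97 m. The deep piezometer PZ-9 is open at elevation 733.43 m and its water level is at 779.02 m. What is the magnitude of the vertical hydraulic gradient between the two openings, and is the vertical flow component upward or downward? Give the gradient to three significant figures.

|i_v| ≈ 0.167; vertical flow is downward

Total head at PZ-7: h = 782.97 m (water level in the standpipe).
Total head at PZ-9: h = 779.02 m.
Δh = h(PZ-7) − h(PZ-9) = 782.97 − 779.02 = 3.95 m.
Vertical separation Δz = 757.09 − 733.43 = 23.66 m.
|i_v| = |Δh| / Δz = 3.95 / 23.66 = 0.167.
Head is higher in the shallow piezometer, so vertical flow is downward (recharge condition).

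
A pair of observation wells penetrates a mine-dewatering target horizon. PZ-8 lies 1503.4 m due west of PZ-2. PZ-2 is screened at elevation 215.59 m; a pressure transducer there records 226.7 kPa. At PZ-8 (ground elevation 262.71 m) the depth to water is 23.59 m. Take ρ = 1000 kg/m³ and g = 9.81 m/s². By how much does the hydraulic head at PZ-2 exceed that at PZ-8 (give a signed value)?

Pressure head at PZ-2: ψ = P/(ρg) = 226.7×1000 / (1000 × 9.81) = 23.11 m.
Total head at PZ-2: h = z + ψ = 215.59 + 23.11 = 238.70 m.
Total head at PZ-8: h = 262.71 − 23.59 = 239.12 m.
Head difference: h(PZ-2) − h(PZ-8) = 238.70 − 239.12 = -0.42 m.

Δh ≈ -0.42 m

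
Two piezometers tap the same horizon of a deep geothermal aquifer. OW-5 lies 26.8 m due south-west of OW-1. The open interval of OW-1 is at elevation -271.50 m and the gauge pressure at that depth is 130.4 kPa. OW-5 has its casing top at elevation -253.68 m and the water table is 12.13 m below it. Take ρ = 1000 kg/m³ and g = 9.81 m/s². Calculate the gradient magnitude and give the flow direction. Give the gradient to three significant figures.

i ≈ 0.284; groundwater flows toward the south-west

Pressure head at OW-1: ψ = P/(ρg) = 130.4×1000 / (1000 × 9.81) = 13.29 m.
Total head at OW-1: h = z + ψ = -271.50 + 13.29 = -258.21 m.
Total head at OW-5: h = -253.68 − 12.13 = -265.81 m.
Head difference: h(OW-1) − h(OW-5) = -258.21 − (-265.81) = 7.60 m.
Hydraulic gradient: i = |Δh| / L = 7.60 / 26.8 = 0.284.
Flow is from higher to lower head: from OW-1 toward OW-5, i.e. toward the south-west.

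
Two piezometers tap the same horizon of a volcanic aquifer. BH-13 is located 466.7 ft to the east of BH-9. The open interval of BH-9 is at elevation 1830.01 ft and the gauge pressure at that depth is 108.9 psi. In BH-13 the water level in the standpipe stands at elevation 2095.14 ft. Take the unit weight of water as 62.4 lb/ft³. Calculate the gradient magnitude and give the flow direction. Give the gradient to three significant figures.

Pressure head at BH-9: ψ = 144·P/γ = 144 × 108.9 / 62.4 = 251.31 ft.
Total head at BH-9: h = z + ψ = 1830.01 + 251.31 = 2081.32 ft.
Total head at BH-13: h = 2095.14 ft (water level in the piezometer is the total head).
Head difference: h(BH-9) − h(BH-13) = 2081.32 − 2095.14 = -13.82 ft.
Hydraulic gradient: i = |Δh| / L = 13.82 / 466.7 = 0.0296.
Flow is from higher to lower head: from BH-13 toward BH-9, i.e. toward the west.

i ≈ 0.0296; groundwater flows toward the west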